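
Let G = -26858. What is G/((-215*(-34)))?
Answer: -13429/3655 ≈ -3.6741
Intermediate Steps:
G/((-215*(-34))) = -26858/((-215*(-34))) = -26858/7310 = -26858*1/7310 = -13429/3655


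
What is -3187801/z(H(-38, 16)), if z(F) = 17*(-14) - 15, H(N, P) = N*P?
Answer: 3187801/253 ≈ 12600.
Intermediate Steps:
z(F) = -253 (z(F) = -238 - 15 = -253)
-3187801/z(H(-38, 16)) = -3187801/(-253) = -3187801*(-1/253) = 3187801/253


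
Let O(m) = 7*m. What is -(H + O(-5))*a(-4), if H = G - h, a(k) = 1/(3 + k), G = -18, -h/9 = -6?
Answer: -107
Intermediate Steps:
h = 54 (h = -9*(-6) = 54)
H = -72 (H = -18 - 1*54 = -18 - 54 = -72)
-(H + O(-5))*a(-4) = -(-72 + 7*(-5))/(3 - 4) = -(-72 - 35)/(-1) = -(-107)*(-1) = -1*107 = -107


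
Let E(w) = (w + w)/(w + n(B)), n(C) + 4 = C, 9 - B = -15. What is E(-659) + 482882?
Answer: 308562916/639 ≈ 4.8288e+5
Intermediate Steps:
B = 24 (B = 9 - 1*(-15) = 9 + 15 = 24)
n(C) = -4 + C
E(w) = 2*w/(20 + w) (E(w) = (w + w)/(w + (-4 + 24)) = (2*w)/(w + 20) = (2*w)/(20 + w) = 2*w/(20 + w))
E(-659) + 482882 = 2*(-659)/(20 - 659) + 482882 = 2*(-659)/(-639) + 482882 = 2*(-659)*(-1/639) + 482882 = 1318/639 + 482882 = 308562916/639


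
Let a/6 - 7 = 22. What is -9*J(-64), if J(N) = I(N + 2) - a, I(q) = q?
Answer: 2124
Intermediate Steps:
a = 174 (a = 42 + 6*22 = 42 + 132 = 174)
J(N) = -172 + N (J(N) = (N + 2) - 1*174 = (2 + N) - 174 = -172 + N)
-9*J(-64) = -9*(-172 - 64) = -9*(-236) = 2124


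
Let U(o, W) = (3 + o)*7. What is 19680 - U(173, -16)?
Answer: 18448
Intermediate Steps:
U(o, W) = 21 + 7*o
19680 - U(173, -16) = 19680 - (21 + 7*173) = 19680 - (21 + 1211) = 19680 - 1*1232 = 19680 - 1232 = 18448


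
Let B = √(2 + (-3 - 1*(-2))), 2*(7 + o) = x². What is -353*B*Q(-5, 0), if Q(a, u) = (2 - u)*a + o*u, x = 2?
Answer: 3530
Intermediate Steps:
o = -5 (o = -7 + (½)*2² = -7 + (½)*4 = -7 + 2 = -5)
Q(a, u) = -5*u + a*(2 - u) (Q(a, u) = (2 - u)*a - 5*u = a*(2 - u) - 5*u = -5*u + a*(2 - u))
B = 1 (B = √(2 + (-3 + 2)) = √(2 - 1) = √1 = 1)
-353*B*Q(-5, 0) = -353*(-5*0 + 2*(-5) - 1*(-5)*0) = -353*(0 - 10 + 0) = -353*(-10) = 3530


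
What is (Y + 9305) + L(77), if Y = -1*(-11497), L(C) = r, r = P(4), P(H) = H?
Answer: 20806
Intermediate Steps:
r = 4
L(C) = 4
Y = 11497
(Y + 9305) + L(77) = (11497 + 9305) + 4 = 20802 + 4 = 20806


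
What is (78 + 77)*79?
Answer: 12245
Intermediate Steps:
(78 + 77)*79 = 155*79 = 12245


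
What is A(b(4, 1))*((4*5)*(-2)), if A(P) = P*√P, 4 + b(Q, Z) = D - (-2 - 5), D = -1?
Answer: -80*√2 ≈ -113.14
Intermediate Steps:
b(Q, Z) = 2 (b(Q, Z) = -4 + (-1 - (-2 - 5)) = -4 + (-1 - 1*(-7)) = -4 + (-1 + 7) = -4 + 6 = 2)
A(P) = P^(3/2)
A(b(4, 1))*((4*5)*(-2)) = 2^(3/2)*((4*5)*(-2)) = (2*√2)*(20*(-2)) = (2*√2)*(-40) = -80*√2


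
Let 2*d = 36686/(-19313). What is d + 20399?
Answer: 393947544/19313 ≈ 20398.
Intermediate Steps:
d = -18343/19313 (d = (36686/(-19313))/2 = (36686*(-1/19313))/2 = (1/2)*(-36686/19313) = -18343/19313 ≈ -0.94977)
d + 20399 = -18343/19313 + 20399 = 393947544/19313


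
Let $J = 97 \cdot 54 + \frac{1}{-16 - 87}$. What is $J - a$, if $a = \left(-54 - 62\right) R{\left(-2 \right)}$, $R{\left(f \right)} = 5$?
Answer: $\frac{599253}{103} \approx 5818.0$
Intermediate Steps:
$J = \frac{539513}{103}$ ($J = 5238 + \frac{1}{-103} = 5238 - \frac{1}{103} = \frac{539513}{103} \approx 5238.0$)
$a = -580$ ($a = \left(-54 - 62\right) 5 = \left(-116\right) 5 = -580$)
$J - a = \frac{539513}{103} - -580 = \frac{539513}{103} + 580 = \frac{599253}{103}$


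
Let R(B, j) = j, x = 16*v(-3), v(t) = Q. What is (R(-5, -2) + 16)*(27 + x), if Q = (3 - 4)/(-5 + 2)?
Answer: 1358/3 ≈ 452.67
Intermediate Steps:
Q = ⅓ (Q = -1/(-3) = -1*(-⅓) = ⅓ ≈ 0.33333)
v(t) = ⅓
x = 16/3 (x = 16*(⅓) = 16/3 ≈ 5.3333)
(R(-5, -2) + 16)*(27 + x) = (-2 + 16)*(27 + 16/3) = 14*(97/3) = 1358/3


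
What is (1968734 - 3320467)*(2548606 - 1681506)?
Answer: -1172087684300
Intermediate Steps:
(1968734 - 3320467)*(2548606 - 1681506) = -1351733*867100 = -1172087684300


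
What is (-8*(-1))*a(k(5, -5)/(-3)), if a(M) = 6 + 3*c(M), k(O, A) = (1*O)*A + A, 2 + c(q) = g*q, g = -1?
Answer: -240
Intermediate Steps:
c(q) = -2 - q
k(O, A) = A + A*O (k(O, A) = O*A + A = A*O + A = A + A*O)
a(M) = -3*M (a(M) = 6 + 3*(-2 - M) = 6 + (-6 - 3*M) = -3*M)
(-8*(-1))*a(k(5, -5)/(-3)) = (-8*(-1))*(-3*(-5*(1 + 5))/(-3)) = 8*(-3*(-5*6)*(-1)/3) = 8*(-(-90)*(-1)/3) = 8*(-3*10) = 8*(-30) = -240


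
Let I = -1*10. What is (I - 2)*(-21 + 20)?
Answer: 12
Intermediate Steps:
I = -10
(I - 2)*(-21 + 20) = (-10 - 2)*(-21 + 20) = -12*(-1) = 12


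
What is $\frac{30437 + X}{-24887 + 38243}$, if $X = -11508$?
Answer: $\frac{18929}{13356} \approx 1.4173$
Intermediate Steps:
$\frac{30437 + X}{-24887 + 38243} = \frac{30437 - 11508}{-24887 + 38243} = \frac{18929}{13356}$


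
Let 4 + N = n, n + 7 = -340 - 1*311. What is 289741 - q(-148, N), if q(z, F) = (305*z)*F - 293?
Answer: -29592646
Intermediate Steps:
n = -658 (n = -7 + (-340 - 1*311) = -7 + (-340 - 311) = -7 - 651 = -658)
N = -662 (N = -4 - 658 = -662)
q(z, F) = -293 + 305*F*z (q(z, F) = 305*F*z - 293 = -293 + 305*F*z)
289741 - q(-148, N) = 289741 - (-293 + 305*(-662)*(-148)) = 289741 - (-293 + 29882680) = 289741 - 1*29882387 = 289741 - 29882387 = -29592646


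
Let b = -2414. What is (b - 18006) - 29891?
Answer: -50311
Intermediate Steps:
(b - 18006) - 29891 = (-2414 - 18006) - 29891 = -20420 - 29891 = -50311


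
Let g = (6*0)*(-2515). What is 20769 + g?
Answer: 20769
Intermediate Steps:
g = 0 (g = 0*(-2515) = 0)
20769 + g = 20769 + 0 = 20769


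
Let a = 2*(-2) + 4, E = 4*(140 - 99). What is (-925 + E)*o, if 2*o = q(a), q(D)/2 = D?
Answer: 0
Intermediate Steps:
E = 164 (E = 4*41 = 164)
a = 0 (a = -4 + 4 = 0)
q(D) = 2*D
o = 0 (o = (2*0)/2 = (½)*0 = 0)
(-925 + E)*o = (-925 + 164)*0 = -761*0 = 0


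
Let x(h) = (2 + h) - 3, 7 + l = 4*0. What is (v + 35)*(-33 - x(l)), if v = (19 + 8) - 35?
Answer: -675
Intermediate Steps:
l = -7 (l = -7 + 4*0 = -7 + 0 = -7)
v = -8 (v = 27 - 35 = -8)
x(h) = -1 + h
(v + 35)*(-33 - x(l)) = (-8 + 35)*(-33 - (-1 - 7)) = 27*(-33 - 1*(-8)) = 27*(-33 + 8) = 27*(-25) = -675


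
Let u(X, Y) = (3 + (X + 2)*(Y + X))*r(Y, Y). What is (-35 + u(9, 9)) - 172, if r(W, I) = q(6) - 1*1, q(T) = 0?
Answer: -408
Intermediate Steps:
r(W, I) = -1 (r(W, I) = 0 - 1*1 = 0 - 1 = -1)
u(X, Y) = -3 - (2 + X)*(X + Y) (u(X, Y) = (3 + (X + 2)*(Y + X))*(-1) = (3 + (2 + X)*(X + Y))*(-1) = -3 - (2 + X)*(X + Y))
(-35 + u(9, 9)) - 172 = (-35 + (-3 - 1*9**2 - 2*9 - 2*9 - 1*9*9)) - 172 = (-35 + (-3 - 1*81 - 18 - 18 - 81)) - 172 = (-35 + (-3 - 81 - 18 - 18 - 81)) - 172 = (-35 - 201) - 172 = -236 - 172 = -408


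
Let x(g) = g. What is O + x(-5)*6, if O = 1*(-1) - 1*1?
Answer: -32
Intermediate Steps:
O = -2 (O = -1 - 1 = -2)
O + x(-5)*6 = -2 - 5*6 = -2 - 30 = -32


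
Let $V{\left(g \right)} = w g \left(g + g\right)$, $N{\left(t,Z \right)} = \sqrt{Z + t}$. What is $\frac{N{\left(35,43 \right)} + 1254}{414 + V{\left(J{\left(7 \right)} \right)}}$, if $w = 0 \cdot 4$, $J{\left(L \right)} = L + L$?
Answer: $\frac{209}{69} + \frac{\sqrt{78}}{414} \approx 3.0503$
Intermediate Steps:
$J{\left(L \right)} = 2 L$
$w = 0$
$V{\left(g \right)} = 0$ ($V{\left(g \right)} = 0 g \left(g + g\right) = 0 g 2 g = 0 \cdot 2 g^{2} = 0$)
$\frac{N{\left(35,43 \right)} + 1254}{414 + V{\left(J{\left(7 \right)} \right)}} = \frac{\sqrt{43 + 35} + 1254}{414 + 0} = \frac{\sqrt{78} + 1254}{414} = \left(1254 + \sqrt{78}\right) \frac{1}{414} = \frac{209}{69} + \frac{\sqrt{78}}{414}$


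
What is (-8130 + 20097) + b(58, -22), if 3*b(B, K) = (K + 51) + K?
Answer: 35908/3 ≈ 11969.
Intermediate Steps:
b(B, K) = 17 + 2*K/3 (b(B, K) = ((K + 51) + K)/3 = ((51 + K) + K)/3 = (51 + 2*K)/3 = 17 + 2*K/3)
(-8130 + 20097) + b(58, -22) = (-8130 + 20097) + (17 + (⅔)*(-22)) = 11967 + (17 - 44/3) = 11967 + 7/3 = 35908/3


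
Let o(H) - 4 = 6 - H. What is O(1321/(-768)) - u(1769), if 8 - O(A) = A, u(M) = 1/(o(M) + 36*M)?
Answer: 462269357/47558400 ≈ 9.7200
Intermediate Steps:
o(H) = 10 - H (o(H) = 4 + (6 - H) = 10 - H)
u(M) = 1/(10 + 35*M) (u(M) = 1/((10 - M) + 36*M) = 1/(10 + 35*M))
O(A) = 8 - A
O(1321/(-768)) - u(1769) = (8 - 1321/(-768)) - 1/(5*(2 + 7*1769)) = (8 - 1321*(-1)/768) - 1/(5*(2 + 12383)) = (8 - 1*(-1321/768)) - 1/(5*12385) = (8 + 1321/768) - 1/(5*12385) = 7465/768 - 1*1/61925 = 7465/768 - 1/61925 = 462269357/47558400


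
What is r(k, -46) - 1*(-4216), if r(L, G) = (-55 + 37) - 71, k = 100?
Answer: 4127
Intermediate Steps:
r(L, G) = -89 (r(L, G) = -18 - 71 = -89)
r(k, -46) - 1*(-4216) = -89 - 1*(-4216) = -89 + 4216 = 4127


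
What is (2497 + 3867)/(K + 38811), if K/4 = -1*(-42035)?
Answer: 6364/206951 ≈ 0.030751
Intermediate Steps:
K = 168140 (K = 4*(-1*(-42035)) = 4*42035 = 168140)
(2497 + 3867)/(K + 38811) = (2497 + 3867)/(168140 + 38811) = 6364/206951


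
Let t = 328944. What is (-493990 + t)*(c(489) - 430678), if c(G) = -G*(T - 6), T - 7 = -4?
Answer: 70839558706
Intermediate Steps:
T = 3 (T = 7 - 4 = 3)
c(G) = 3*G (c(G) = -G*(3 - 6) = -G*(-3) = -(-3)*G = 3*G)
(-493990 + t)*(c(489) - 430678) = (-493990 + 328944)*(3*489 - 430678) = -165046*(1467 - 430678) = -165046*(-429211) = 70839558706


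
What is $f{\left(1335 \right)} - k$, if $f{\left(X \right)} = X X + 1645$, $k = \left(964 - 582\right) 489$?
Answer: $1597072$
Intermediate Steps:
$k = 186798$ ($k = 382 \cdot 489 = 186798$)
$f{\left(X \right)} = 1645 + X^{2}$ ($f{\left(X \right)} = X^{2} + 1645 = 1645 + X^{2}$)
$f{\left(1335 \right)} - k = \left(1645 + 1335^{2}\right) - 186798 = \left(1645 + 1782225\right) - 186798 = 1783870 - 186798 = 1597072$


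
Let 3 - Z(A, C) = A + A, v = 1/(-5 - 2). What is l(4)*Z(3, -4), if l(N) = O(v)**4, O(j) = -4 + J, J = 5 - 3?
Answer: -48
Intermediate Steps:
v = -1/7 (v = 1/(-7) = -1/7 ≈ -0.14286)
J = 2
Z(A, C) = 3 - 2*A (Z(A, C) = 3 - (A + A) = 3 - 2*A)
O(j) = -2 (O(j) = -4 + 2 = -2)
l(N) = 16 (l(N) = (-2)**4 = 16)
l(4)*Z(3, -4) = 16*(3 - 2*3) = 16*(3 - 6) = 16*(-3) = -48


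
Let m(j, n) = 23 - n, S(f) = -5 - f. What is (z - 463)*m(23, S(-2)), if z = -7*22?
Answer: -16042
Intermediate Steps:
z = -154
(z - 463)*m(23, S(-2)) = (-154 - 463)*(23 - (-5 - 1*(-2))) = -617*(23 - (-5 + 2)) = -617*(23 - 1*(-3)) = -617*(23 + 3) = -617*26 = -16042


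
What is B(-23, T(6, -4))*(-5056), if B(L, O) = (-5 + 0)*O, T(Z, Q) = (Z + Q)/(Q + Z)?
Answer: 25280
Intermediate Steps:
T(Z, Q) = 1 (T(Z, Q) = (Q + Z)/(Q + Z) = 1)
B(L, O) = -5*O
B(-23, T(6, -4))*(-5056) = -5*1*(-5056) = -5*(-5056) = 25280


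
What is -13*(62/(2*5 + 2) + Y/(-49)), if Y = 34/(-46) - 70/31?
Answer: -14246297/209622 ≈ -67.962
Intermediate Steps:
Y = -2137/713 (Y = 34*(-1/46) - 70*1/31 = -17/23 - 70/31 = -2137/713 ≈ -2.9972)
-13*(62/(2*5 + 2) + Y/(-49)) = -13*(62/(2*5 + 2) - 2137/713/(-49)) = -13*(62/(10 + 2) - 2137/713*(-1/49)) = -13*(62/12 + 2137/34937) = -13*(62*(1/12) + 2137/34937) = -13*(31/6 + 2137/34937) = -13*1095869/209622 = -14246297/209622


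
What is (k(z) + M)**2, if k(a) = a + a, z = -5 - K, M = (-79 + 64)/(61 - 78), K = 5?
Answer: 105625/289 ≈ 365.48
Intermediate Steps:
M = 15/17 (M = -15/(-17) = -15*(-1/17) = 15/17 ≈ 0.88235)
z = -10 (z = -5 - 1*5 = -5 - 5 = -10)
k(a) = 2*a
(k(z) + M)**2 = (2*(-10) + 15/17)**2 = (-20 + 15/17)**2 = (-325/17)**2 = 105625/289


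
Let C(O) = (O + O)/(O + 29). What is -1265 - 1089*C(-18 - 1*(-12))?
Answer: -16027/23 ≈ -696.83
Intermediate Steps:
C(O) = 2*O/(29 + O) (C(O) = (2*O)/(29 + O) = 2*O/(29 + O))
-1265 - 1089*C(-18 - 1*(-12)) = -1265 - 2178*(-18 - 1*(-12))/(29 + (-18 - 1*(-12))) = -1265 - 2178*(-18 + 12)/(29 + (-18 + 12)) = -1265 - 2178*(-6)/(29 - 6) = -1265 - 2178*(-6)/23 = -1265 - 1089*(-12/23) = -1265 + 13068/23 = -16027/23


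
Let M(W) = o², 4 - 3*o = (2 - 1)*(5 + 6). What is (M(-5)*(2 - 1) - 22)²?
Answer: 22201/81 ≈ 274.09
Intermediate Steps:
o = -7/3 (o = 4/3 - (2 - 1)*(5 + 6)/3 = 4/3 - 11/3 = -7/3 ≈ -2.3333)
M(W) = 49/9 (M(W) = (-7/3)² = 49/9)
(M(-5)*(2 - 1) - 22)² = (49*(2 - 1)/9 - 22)² = ((49/9)*1 - 22)² = (49/9 - 22)² = (-149/9)² = 22201/81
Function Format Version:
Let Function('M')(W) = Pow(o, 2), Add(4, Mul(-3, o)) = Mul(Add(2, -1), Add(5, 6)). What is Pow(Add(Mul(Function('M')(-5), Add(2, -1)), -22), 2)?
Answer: Rational(22201, 81) ≈ 274.09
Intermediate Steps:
o = Rational(-7, 3) (o = Add(Rational(4, 3), Mul(Rational(-1, 3), Mul(Add(2, -1), Add(5, 6)))) = Add(Rational(4, 3), Mul(Rational(-1, 3), Mul(1, 11))) = Add(Rational(4, 3), Mul(Rational(-1, 3), 11)) = Add(Rational(4, 3), Rational(-11, 3)) = Rational(-7, 3) ≈ -2.3333)
Function('M')(W) = Rational(49, 9) (Function('M')(W) = Pow(Rational(-7, 3), 2) = Rational(49, 9))
Pow(Add(Mul(Function('M')(-5), Add(2, -1)), -22), 2) = Pow(Add(Mul(Rational(49, 9), Add(2, -1)), -22), 2) = Pow(Add(Mul(Rational(49, 9), 1), -22), 2) = Pow(Add(Rational(49, 9), -22), 2) = Pow(Rational(-149, 9), 2) = Rational(22201, 81)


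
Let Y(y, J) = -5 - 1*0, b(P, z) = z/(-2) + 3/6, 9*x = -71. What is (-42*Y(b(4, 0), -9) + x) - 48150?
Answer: -431531/9 ≈ -47948.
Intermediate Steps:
x = -71/9 (x = (⅑)*(-71) = -71/9 ≈ -7.8889)
b(P, z) = ½ - z/2 (b(P, z) = z*(-½) + 3*(⅙) = -z/2 + ½ = ½ - z/2)
Y(y, J) = -5 (Y(y, J) = -5 + 0 = -5)
(-42*Y(b(4, 0), -9) + x) - 48150 = (-42*(-5) - 71/9) - 48150 = (210 - 71/9) - 48150 = 1819/9 - 48150 = -431531/9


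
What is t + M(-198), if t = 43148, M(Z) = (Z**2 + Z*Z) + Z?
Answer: 121358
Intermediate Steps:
M(Z) = Z + 2*Z**2 (M(Z) = (Z**2 + Z**2) + Z = 2*Z**2 + Z = Z + 2*Z**2)
t + M(-198) = 43148 - 198*(1 + 2*(-198)) = 43148 - 198*(1 - 396) = 43148 - 198*(-395) = 43148 + 78210 = 121358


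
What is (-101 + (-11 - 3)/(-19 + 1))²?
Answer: 813604/81 ≈ 10045.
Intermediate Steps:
(-101 + (-11 - 3)/(-19 + 1))² = (-101 - 14/(-18))² = (-101 - 14*(-1/18))² = (-101 + 7/9)² = (-902/9)² = 813604/81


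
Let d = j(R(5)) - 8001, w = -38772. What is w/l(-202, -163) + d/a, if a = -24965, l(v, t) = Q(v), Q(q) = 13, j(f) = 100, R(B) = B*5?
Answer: -967840267/324545 ≈ -2982.1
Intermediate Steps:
R(B) = 5*B
l(v, t) = 13
d = -7901 (d = 100 - 8001 = -7901)
w/l(-202, -163) + d/a = -38772/13 - 7901/(-24965) = -38772*1/13 - 7901*(-1/24965) = -38772/13 + 7901/24965 = -967840267/324545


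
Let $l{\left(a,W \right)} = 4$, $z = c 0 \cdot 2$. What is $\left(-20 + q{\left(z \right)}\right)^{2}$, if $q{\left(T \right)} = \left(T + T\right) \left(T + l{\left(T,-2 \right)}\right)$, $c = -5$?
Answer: $400$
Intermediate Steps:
$z = 0$ ($z = \left(-5\right) 0 \cdot 2 = 0 \cdot 2 = 0$)
$q{\left(T \right)} = 2 T \left(4 + T\right)$ ($q{\left(T \right)} = \left(T + T\right) \left(T + 4\right) = 2 T \left(4 + T\right)$)
$\left(-20 + q{\left(z \right)}\right)^{2} = \left(-20 + 2 \cdot 0 \left(4 + 0\right)\right)^{2} = \left(-20 + 2 \cdot 0 \cdot 4\right)^{2} = \left(-20 + 0\right)^{2} = \left(-20\right)^{2} = 400$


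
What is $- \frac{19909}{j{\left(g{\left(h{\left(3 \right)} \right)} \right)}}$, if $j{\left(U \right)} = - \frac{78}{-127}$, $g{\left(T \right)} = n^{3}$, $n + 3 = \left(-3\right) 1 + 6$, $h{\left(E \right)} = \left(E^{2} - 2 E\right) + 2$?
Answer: $- \frac{2528443}{78} \approx -32416.0$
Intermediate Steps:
$h{\left(E \right)} = 2 + E^{2} - 2 E$
$n = 0$ ($n = -3 + \left(\left(-3\right) 1 + 6\right) = -3 + \left(-3 + 6\right) = -3 + 3 = 0$)
$g{\left(T \right)} = 0$ ($g{\left(T \right)} = 0^{3} = 0$)
$j{\left(U \right)} = \frac{78}{127}$ ($j{\left(U \right)} = \left(-78\right) \left(- \frac{1}{127}\right) = \frac{78}{127}$)
$- \frac{19909}{j{\left(g{\left(h{\left(3 \right)} \right)} \right)}} = - \frac{19909}{\frac{78}{127}} = \left(-19909\right) \frac{127}{78} = - \frac{2528443}{78}$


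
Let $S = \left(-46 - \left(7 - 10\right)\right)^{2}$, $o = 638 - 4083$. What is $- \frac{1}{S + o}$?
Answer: $\frac{1}{1596} \approx 0.00062657$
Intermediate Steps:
$o = -3445$ ($o = 638 - 4083 = -3445$)
$S = 1849$ ($S = \left(-46 - -3\right)^{2} = \left(-46 + \left(-2 + 5\right)\right)^{2} = \left(-46 + 3\right)^{2} = \left(-43\right)^{2} = 1849$)
$- \frac{1}{S + o} = - \frac{1}{1849 - 3445} = - \frac{1}{-1596} = \left(-1\right) \left(- \frac{1}{1596}\right) = \frac{1}{1596}$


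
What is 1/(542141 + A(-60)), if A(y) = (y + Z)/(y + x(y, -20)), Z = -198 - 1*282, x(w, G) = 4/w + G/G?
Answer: 443/240172513 ≈ 1.8445e-6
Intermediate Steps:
x(w, G) = 1 + 4/w (x(w, G) = 4/w + 1 = 1 + 4/w)
Z = -480 (Z = -198 - 282 = -480)
A(y) = (-480 + y)/(y + (4 + y)/y) (A(y) = (y - 480)/(y + (4 + y)/y) = (-480 + y)/(y + (4 + y)/y))
1/(542141 + A(-60)) = 1/(542141 - 60*(-480 - 60)/(4 - 60 + (-60)**2)) = 1/(542141 - 60*(-540)/(4 - 60 + 3600)) = 1/(542141 - 60*(-540)/3544) = 1/(542141 - 60*1/3544*(-540)) = 1/(542141 + 4050/443) = 1/(240172513/443) = 443/240172513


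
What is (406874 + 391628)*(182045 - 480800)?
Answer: -238556465010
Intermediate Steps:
(406874 + 391628)*(182045 - 480800) = 798502*(-298755) = -238556465010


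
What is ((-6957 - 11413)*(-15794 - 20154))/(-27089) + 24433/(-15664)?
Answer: -10344615466177/424322096 ≈ -24379.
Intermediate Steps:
((-6957 - 11413)*(-15794 - 20154))/(-27089) + 24433/(-15664) = -18370*(-35948)*(-1/27089) + 24433*(-1/15664) = 660364760*(-1/27089) - 24433/15664 = -660364760/27089 - 24433/15664 = -10344615466177/424322096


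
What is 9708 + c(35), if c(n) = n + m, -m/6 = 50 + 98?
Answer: 8855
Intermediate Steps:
m = -888 (m = -6*(50 + 98) = -6*148 = -888)
c(n) = -888 + n (c(n) = n - 888 = -888 + n)
9708 + c(35) = 9708 + (-888 + 35) = 9708 - 853 = 8855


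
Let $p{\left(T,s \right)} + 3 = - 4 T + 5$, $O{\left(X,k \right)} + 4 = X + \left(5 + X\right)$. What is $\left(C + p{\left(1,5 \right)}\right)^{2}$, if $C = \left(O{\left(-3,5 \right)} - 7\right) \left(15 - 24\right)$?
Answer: $11236$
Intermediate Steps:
$O{\left(X,k \right)} = 1 + 2 X$ ($O{\left(X,k \right)} = -4 + \left(X + \left(5 + X\right)\right) = -4 + \left(5 + 2 X\right) = 1 + 2 X$)
$C = 108$ ($C = \left(\left(1 + 2 \left(-3\right)\right) - 7\right) \left(15 - 24\right) = \left(\left(1 - 6\right) - 7\right) \left(-9\right) = \left(-5 - 7\right) \left(-9\right) = \left(-12\right) \left(-9\right) = 108$)
$p{\left(T,s \right)} = 2 - 4 T$ ($p{\left(T,s \right)} = -3 - \left(-5 + 4 T\right) = 2 - 4 T$)
$\left(C + p{\left(1,5 \right)}\right)^{2} = \left(108 + \left(2 - 4\right)\right)^{2} = \left(108 - 2\right)^{2} = 106^{2} = 11236$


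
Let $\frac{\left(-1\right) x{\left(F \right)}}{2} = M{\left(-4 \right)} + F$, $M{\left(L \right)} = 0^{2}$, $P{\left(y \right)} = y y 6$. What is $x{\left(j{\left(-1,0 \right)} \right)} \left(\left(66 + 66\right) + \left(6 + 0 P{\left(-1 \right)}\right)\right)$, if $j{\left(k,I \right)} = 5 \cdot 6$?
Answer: $-8280$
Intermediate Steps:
$j{\left(k,I \right)} = 30$
$P{\left(y \right)} = 6 y^{2}$ ($P{\left(y \right)} = y^{2} \cdot 6 = 6 y^{2}$)
$M{\left(L \right)} = 0$
$x{\left(F \right)} = - 2 F$ ($x{\left(F \right)} = - 2 \left(0 + F\right) = - 2 F$)
$x{\left(j{\left(-1,0 \right)} \right)} \left(\left(66 + 66\right) + \left(6 + 0 P{\left(-1 \right)}\right)\right) = \left(-2\right) 30 \left(\left(66 + 66\right) + \left(6 + 0 \cdot 6 \left(-1\right)^{2}\right)\right) = - 60 \left(132 + \left(6 + 0 \cdot 6 \cdot 1\right)\right) = - 60 \left(132 + \left(6 + 0 \cdot 6\right)\right) = - 60 \left(132 + \left(6 + 0\right)\right) = - 60 \left(132 + 6\right) = \left(-60\right) 138 = -8280$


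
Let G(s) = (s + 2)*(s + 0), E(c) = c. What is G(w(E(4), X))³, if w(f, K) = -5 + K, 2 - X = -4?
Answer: 27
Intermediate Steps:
X = 6 (X = 2 - 1*(-4) = 2 + 4 = 6)
G(s) = s*(2 + s) (G(s) = (2 + s)*s = s*(2 + s))
G(w(E(4), X))³ = ((-5 + 6)*(2 + (-5 + 6)))³ = (1*(2 + 1))³ = (1*3)³ = 3³ = 27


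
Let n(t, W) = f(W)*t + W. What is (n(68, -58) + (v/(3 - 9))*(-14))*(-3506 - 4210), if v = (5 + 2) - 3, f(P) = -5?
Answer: 2998952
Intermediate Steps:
v = 4 (v = 7 - 3 = 4)
n(t, W) = W - 5*t (n(t, W) = -5*t + W = W - 5*t)
(n(68, -58) + (v/(3 - 9))*(-14))*(-3506 - 4210) = ((-58 - 5*68) + (4/(3 - 9))*(-14))*(-3506 - 4210) = ((-58 - 340) + (4/(-6))*(-14))*(-7716) = (-398 - ⅙*4*(-14))*(-7716) = (-398 - ⅔*(-14))*(-7716) = (-398 + 28/3)*(-7716) = -1166/3*(-7716) = 2998952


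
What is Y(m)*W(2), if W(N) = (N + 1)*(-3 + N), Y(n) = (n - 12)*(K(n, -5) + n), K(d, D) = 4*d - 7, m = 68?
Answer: -55944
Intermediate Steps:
K(d, D) = -7 + 4*d
Y(n) = (-12 + n)*(-7 + 5*n) (Y(n) = (n - 12)*((-7 + 4*n) + n) = (-12 + n)*(-7 + 5*n))
W(N) = (1 + N)*(-3 + N)
Y(m)*W(2) = (84 - 67*68 + 5*68**2)*(-3 + 2**2 - 2*2) = (84 - 4556 + 5*4624)*(-3 + 4 - 4) = (84 - 4556 + 23120)*(-3) = 18648*(-3) = -55944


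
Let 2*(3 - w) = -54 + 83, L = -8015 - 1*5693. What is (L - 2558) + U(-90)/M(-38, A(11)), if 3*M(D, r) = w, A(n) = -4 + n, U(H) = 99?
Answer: -374712/23 ≈ -16292.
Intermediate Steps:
L = -13708 (L = -8015 - 5693 = -13708)
w = -23/2 (w = 3 - (-54 + 83)/2 = 3 - ½*29 = 3 - 29/2 = -23/2 ≈ -11.500)
M(D, r) = -23/6 (M(D, r) = (⅓)*(-23/2) = -23/6)
(L - 2558) + U(-90)/M(-38, A(11)) = (-13708 - 2558) + 99/(-23/6) = -16266 + 99*(-6/23) = -16266 - 594/23 = -374712/23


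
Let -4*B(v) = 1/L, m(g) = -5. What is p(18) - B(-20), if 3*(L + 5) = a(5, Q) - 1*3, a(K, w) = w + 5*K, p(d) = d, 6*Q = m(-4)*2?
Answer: 1161/64 ≈ 18.141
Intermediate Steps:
Q = -5/3 (Q = (-5*2)/6 = (⅙)*(-10) = -5/3 ≈ -1.6667)
L = 16/9 (L = -5 + ((-5/3 + 5*5) - 1*3)/3 = -5 + ((-5/3 + 25) - 3)/3 = -5 + (70/3 - 3)/3 = -5 + (⅓)*(61/3) = -5 + 61/9 = 16/9 ≈ 1.7778)
B(v) = -9/64 (B(v) = -1/(4*16/9) = -¼*9/16 = -9/64)
p(18) - B(-20) = 18 - 1*(-9/64) = 18 + 9/64 = 1161/64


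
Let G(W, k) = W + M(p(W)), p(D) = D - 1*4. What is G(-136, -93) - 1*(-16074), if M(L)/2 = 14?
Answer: 15966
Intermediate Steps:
p(D) = -4 + D (p(D) = D - 4 = -4 + D)
M(L) = 28 (M(L) = 2*14 = 28)
G(W, k) = 28 + W (G(W, k) = W + 28 = 28 + W)
G(-136, -93) - 1*(-16074) = (28 - 136) - 1*(-16074) = -108 + 16074 = 15966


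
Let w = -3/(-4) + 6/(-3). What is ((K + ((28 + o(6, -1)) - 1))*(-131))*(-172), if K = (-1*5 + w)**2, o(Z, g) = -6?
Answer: 5413313/4 ≈ 1.3533e+6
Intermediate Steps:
w = -5/4 (w = -3*(-1/4) + 6*(-1/3) = 3/4 - 2 = -5/4 ≈ -1.2500)
K = 625/16 (K = (-1*5 - 5/4)**2 = (-5 - 5/4)**2 = (-25/4)**2 = 625/16 ≈ 39.063)
((K + ((28 + o(6, -1)) - 1))*(-131))*(-172) = ((625/16 + ((28 - 6) - 1))*(-131))*(-172) = ((625/16 + (22 - 1))*(-131))*(-172) = ((625/16 + 21)*(-131))*(-172) = ((961/16)*(-131))*(-172) = -125891/16*(-172) = 5413313/4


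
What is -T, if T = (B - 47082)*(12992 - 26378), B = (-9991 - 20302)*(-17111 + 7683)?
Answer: 3822443540292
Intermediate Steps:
B = 285602404 (B = -30293*(-9428) = 285602404)
T = -3822443540292 (T = (285602404 - 47082)*(12992 - 26378) = 285555322*(-13386) = -3822443540292)
-T = -1*(-3822443540292) = 3822443540292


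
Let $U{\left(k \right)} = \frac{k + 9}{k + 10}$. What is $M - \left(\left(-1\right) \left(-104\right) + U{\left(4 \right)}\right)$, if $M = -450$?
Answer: $- \frac{7769}{14} \approx -554.93$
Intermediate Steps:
$U{\left(k \right)} = \frac{9 + k}{10 + k}$
$M - \left(\left(-1\right) \left(-104\right) + U{\left(4 \right)}\right) = -450 - \left(\left(-1\right) \left(-104\right) + \frac{9 + 4}{10 + 4}\right) = -450 - \left(104 + \frac{1}{14} \cdot 13\right) = -450 - \left(104 + \frac{13}{14}\right) = -450 - \frac{1469}{14} = - \frac{7769}{14}$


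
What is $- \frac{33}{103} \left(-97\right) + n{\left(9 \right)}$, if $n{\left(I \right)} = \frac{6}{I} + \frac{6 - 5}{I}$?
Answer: $\frac{29530}{927} \approx 31.855$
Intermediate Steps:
$n{\left(I \right)} = \frac{7}{I}$ ($n{\left(I \right)} = \frac{6}{I} + \frac{6 - 5}{I} = \frac{6}{I} + 1 \frac{1}{I} = \frac{6}{I} + \frac{1}{I} = \frac{7}{I}$)
$- \frac{33}{103} \left(-97\right) + n{\left(9 \right)} = - \frac{33}{103} \left(-97\right) + \frac{7}{9} = \left(-33\right) \frac{1}{103} \left(-97\right) + 7 \cdot \frac{1}{9} = \left(- \frac{33}{103}\right) \left(-97\right) + \frac{7}{9} = \frac{3201}{103} + \frac{7}{9} = \frac{29530}{927}$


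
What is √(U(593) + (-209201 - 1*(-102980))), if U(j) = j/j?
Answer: 2*I*√26555 ≈ 325.91*I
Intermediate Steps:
U(j) = 1
√(U(593) + (-209201 - 1*(-102980))) = √(1 + (-209201 - 1*(-102980))) = √(1 + (-209201 + 102980)) = √(1 - 106221) = √(-106220) = 2*I*√26555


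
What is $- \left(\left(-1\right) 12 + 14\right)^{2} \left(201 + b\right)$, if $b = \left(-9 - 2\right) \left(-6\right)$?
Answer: $-1068$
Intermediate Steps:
$b = 66$ ($b = \left(-11\right) \left(-6\right) = 66$)
$- \left(\left(-1\right) 12 + 14\right)^{2} \left(201 + b\right) = - \left(\left(-1\right) 12 + 14\right)^{2} \left(201 + 66\right) = - \left(-12 + 14\right)^{2} \cdot 267 = - 2^{2} \cdot 267 = - 4 \cdot 267 = \left(-1\right) 1068 = -1068$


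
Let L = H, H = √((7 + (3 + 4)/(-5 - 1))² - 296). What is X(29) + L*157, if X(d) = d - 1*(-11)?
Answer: 40 + 157*I*√9431/6 ≈ 40.0 + 2541.1*I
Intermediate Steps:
X(d) = 11 + d (X(d) = d + 11 = 11 + d)
H = I*√9431/6 (H = √((7 + 7/(-6))² - 296) = √((7 + 7*(-⅙))² - 296) = √((7 - 7/6)² - 296) = √((35/6)² - 296) = √(1225/36 - 296) = √(-9431/36) = I*√9431/6 ≈ 16.186*I)
L = I*√9431/6 ≈ 16.186*I
X(29) + L*157 = (11 + 29) + (I*√9431/6)*157 = 40 + 157*I*√9431/6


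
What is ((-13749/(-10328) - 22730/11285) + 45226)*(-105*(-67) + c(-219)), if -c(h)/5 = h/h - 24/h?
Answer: 270485348917254075/850825804 ≈ 3.1791e+8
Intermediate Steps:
c(h) = -5 + 120/h (c(h) = -5*(h/h - 24/h) = -5*(1 - 24/h) = -5 + 120/h)
((-13749/(-10328) - 22730/11285) + 45226)*(-105*(-67) + c(-219)) = ((-13749/(-10328) - 22730/11285) + 45226)*(-105*(-67) + (-5 + 120/(-219))) = ((-13749*(-1/10328) - 22730*1/11285) + 45226)*(-1*(-7035) + (-5 + 120*(-1/219))) = ((13749/10328 - 4546/2257) + 45226)*(7035 + (-5 - 40/73)) = (-15919595/23310296 + 45226)*(7035 - 405/73) = (1054215527301/23310296)*(513150/73) = 270485348917254075/850825804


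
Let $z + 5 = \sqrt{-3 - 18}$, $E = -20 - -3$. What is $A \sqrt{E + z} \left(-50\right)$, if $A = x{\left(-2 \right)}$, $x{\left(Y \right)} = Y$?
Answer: $100 \sqrt{-22 + i \sqrt{21}} \approx 48.59 + 471.55 i$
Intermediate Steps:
$E = -17$ ($E = -20 + 3 = -17$)
$z = -5 + i \sqrt{21}$ ($z = -5 + \sqrt{-3 - 18} = -5 + \sqrt{-21} = -5 + i \sqrt{21} \approx -5.0 + 4.5826 i$)
$A = -2$
$A \sqrt{E + z} \left(-50\right) = - 2 \sqrt{-17 - \left(5 - i \sqrt{21}\right)} \left(-50\right) = - 2 \sqrt{-22 + i \sqrt{21}} \left(-50\right) = 100 \sqrt{-22 + i \sqrt{21}}$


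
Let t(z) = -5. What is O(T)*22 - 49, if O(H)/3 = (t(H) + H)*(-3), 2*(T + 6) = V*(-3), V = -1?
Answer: 1832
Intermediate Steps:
T = -9/2 (T = -6 + (-1*(-3))/2 = -6 + (½)*3 = -6 + 3/2 = -9/2 ≈ -4.5000)
O(H) = 45 - 9*H (O(H) = 3*((-5 + H)*(-3)) = 3*(15 - 3*H) = 45 - 9*H)
O(T)*22 - 49 = (45 - 9*(-9/2))*22 - 49 = (45 + 81/2)*22 - 49 = (171/2)*22 - 49 = 1881 - 49 = 1832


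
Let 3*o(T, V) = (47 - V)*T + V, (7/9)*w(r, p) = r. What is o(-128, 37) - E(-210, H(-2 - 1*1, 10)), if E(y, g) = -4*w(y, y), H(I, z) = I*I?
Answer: -4483/3 ≈ -1494.3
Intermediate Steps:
w(r, p) = 9*r/7
H(I, z) = I²
E(y, g) = -36*y/7
o(T, V) = V/3 + T*(47 - V)/3 (o(T, V) = ((47 - V)*T + V)/3 = (T*(47 - V) + V)/3 = (V + T*(47 - V))/3 = V/3 + T*(47 - V)/3)
o(-128, 37) - E(-210, H(-2 - 1*1, 10)) = ((⅓)*37 + (47/3)*(-128) - ⅓*(-128)*37) - (-36)*(-210)/7 = (37/3 - 6016/3 + 4736/3) - 1*1080 = -1243/3 - 1080 = -4483/3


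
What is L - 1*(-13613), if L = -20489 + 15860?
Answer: 8984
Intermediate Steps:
L = -4629
L - 1*(-13613) = -4629 - 1*(-13613) = -4629 + 13613 = 8984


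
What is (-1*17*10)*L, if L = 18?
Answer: -3060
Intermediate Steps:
(-1*17*10)*L = (-1*17*10)*18 = -17*10*18 = -170*18 = -3060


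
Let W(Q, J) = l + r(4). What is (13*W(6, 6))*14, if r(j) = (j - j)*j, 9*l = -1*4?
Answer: -728/9 ≈ -80.889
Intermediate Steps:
l = -4/9 (l = (-1*4)/9 = (1/9)*(-4) = -4/9 ≈ -0.44444)
r(j) = 0 (r(j) = 0*j = 0)
W(Q, J) = -4/9 (W(Q, J) = -4/9 + 0 = -4/9)
(13*W(6, 6))*14 = (13*(-4/9))*14 = -52/9*14 = -728/9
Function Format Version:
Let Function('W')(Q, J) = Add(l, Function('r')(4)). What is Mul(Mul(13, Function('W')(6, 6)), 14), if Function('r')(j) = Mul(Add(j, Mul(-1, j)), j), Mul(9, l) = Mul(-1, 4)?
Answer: Rational(-728, 9) ≈ -80.889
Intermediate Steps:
l = Rational(-4, 9) (l = Mul(Rational(1, 9), Mul(-1, 4)) = Mul(Rational(1, 9), -4) = Rational(-4, 9) ≈ -0.44444)
Function('r')(j) = 0 (Function('r')(j) = Mul(0, j) = 0)
Function('W')(Q, J) = Rational(-4, 9) (Function('W')(Q, J) = Add(Rational(-4, 9), 0) = Rational(-4, 9))
Mul(Mul(13, Function('W')(6, 6)), 14) = Mul(Mul(13, Rational(-4, 9)), 14) = Mul(Rational(-52, 9), 14) = Rational(-728, 9)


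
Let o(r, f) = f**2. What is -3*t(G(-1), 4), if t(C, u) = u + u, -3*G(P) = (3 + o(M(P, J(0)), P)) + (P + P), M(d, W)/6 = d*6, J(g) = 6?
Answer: -24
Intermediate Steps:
M(d, W) = 36*d (M(d, W) = 6*(d*6) = 6*(6*d) = 36*d)
G(P) = -1 - 2*P/3 - P**2/3 (G(P) = -((3 + P**2) + (P + P))/3 = -((3 + P**2) + 2*P)/3 = -(3 + P**2 + 2*P)/3 = -1 - 2*P/3 - P**2/3)
t(C, u) = 2*u
-3*t(G(-1), 4) = -6*4 = -3*8 = -24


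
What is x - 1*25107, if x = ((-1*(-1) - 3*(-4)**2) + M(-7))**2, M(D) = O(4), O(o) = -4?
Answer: -22506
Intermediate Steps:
M(D) = -4
x = 2601 (x = ((-1*(-1) - 3*(-4)**2) - 4)**2 = ((1 - 3*16) - 4)**2 = ((1 - 48) - 4)**2 = (-47 - 4)**2 = (-51)**2 = 2601)
x - 1*25107 = 2601 - 1*25107 = 2601 - 25107 = -22506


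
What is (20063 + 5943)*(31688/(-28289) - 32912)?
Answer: -24213647131536/28289 ≈ -8.5594e+8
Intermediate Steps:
(20063 + 5943)*(31688/(-28289) - 32912) = 26006*(31688*(-1/28289) - 32912) = 26006*(-31688/28289 - 32912) = 26006*(-931079256/28289) = -24213647131536/28289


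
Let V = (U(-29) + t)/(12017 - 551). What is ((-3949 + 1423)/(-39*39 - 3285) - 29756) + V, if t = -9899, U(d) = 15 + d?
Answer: -10121856749/340158 ≈ -29756.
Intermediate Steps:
V = -9913/11466 (V = ((15 - 29) - 9899)/(12017 - 551) = (-14 - 9899)/11466 = -9913*1/11466 = -9913/11466 ≈ -0.86456)
((-3949 + 1423)/(-39*39 - 3285) - 29756) + V = ((-3949 + 1423)/(-39*39 - 3285) - 29756) - 9913/11466 = (-2526/(-1521 - 3285) - 29756) - 9913/11466 = (-2526/(-4806) - 29756) - 9913/11466 = (-2526*(-1/4806) - 29756) - 9913/11466 = (421/801 - 29756) - 9913/11466 = -23834135/801 - 9913/11466 = -10121856749/340158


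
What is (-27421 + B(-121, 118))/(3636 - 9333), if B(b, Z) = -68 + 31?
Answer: 27458/5697 ≈ 4.8197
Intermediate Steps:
B(b, Z) = -37
(-27421 + B(-121, 118))/(3636 - 9333) = (-27421 - 37)/(3636 - 9333) = -27458/(-5697) = -27458*(-1/5697) = 27458/5697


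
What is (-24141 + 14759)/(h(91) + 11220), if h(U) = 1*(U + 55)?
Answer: -4691/5683 ≈ -0.82544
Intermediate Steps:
h(U) = 55 + U (h(U) = 1*(55 + U) = 55 + U)
(-24141 + 14759)/(h(91) + 11220) = (-24141 + 14759)/((55 + 91) + 11220) = -9382/(146 + 11220) = -9382/11366 = -9382*1/11366 = -4691/5683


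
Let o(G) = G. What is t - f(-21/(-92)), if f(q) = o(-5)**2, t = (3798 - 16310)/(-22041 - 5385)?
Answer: -336569/13713 ≈ -24.544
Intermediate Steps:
t = 6256/13713 (t = -12512/(-27426) = -12512*(-1/27426) = 6256/13713 ≈ 0.45621)
f(q) = 25 (f(q) = (-5)**2 = 25)
t - f(-21/(-92)) = 6256/13713 - 1*25 = 6256/13713 - 25 = -336569/13713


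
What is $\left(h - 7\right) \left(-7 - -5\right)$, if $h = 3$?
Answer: $8$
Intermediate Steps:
$\left(h - 7\right) \left(-7 - -5\right) = \left(3 - 7\right) \left(-7 - -5\right) = - 4 \left(-7 + 5\right) = \left(-4\right) \left(-2\right) = 8$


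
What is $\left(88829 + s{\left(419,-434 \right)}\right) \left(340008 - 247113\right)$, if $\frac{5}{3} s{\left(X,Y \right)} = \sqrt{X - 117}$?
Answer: $8251769955 + 55737 \sqrt{302} \approx 8.2527 \cdot 10^{9}$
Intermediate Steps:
$s{\left(X,Y \right)} = \frac{3 \sqrt{-117 + X}}{5}$ ($s{\left(X,Y \right)} = \frac{3 \sqrt{X - 117}}{5} = \frac{3 \sqrt{-117 + X}}{5}$)
$\left(88829 + s{\left(419,-434 \right)}\right) \left(340008 - 247113\right) = \left(88829 + \frac{3 \sqrt{-117 + 419}}{5}\right) \left(340008 - 247113\right) = \left(88829 + \frac{3 \sqrt{302}}{5}\right) 92895 = 8251769955 + 55737 \sqrt{302}$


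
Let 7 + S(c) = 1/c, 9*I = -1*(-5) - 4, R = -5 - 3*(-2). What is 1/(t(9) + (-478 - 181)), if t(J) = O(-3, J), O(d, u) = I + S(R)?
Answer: -9/5984 ≈ -0.0015040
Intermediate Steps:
R = 1 (R = -5 + 6 = 1)
I = 1/9 (I = (-1*(-5) - 4)/9 = (5 - 4)/9 = (1/9)*1 = 1/9 ≈ 0.11111)
S(c) = -7 + 1/c
O(d, u) = -53/9 (O(d, u) = 1/9 + (-7 + 1/1) = 1/9 + (-7 + 1) = 1/9 - 6 = -53/9)
t(J) = -53/9
1/(t(9) + (-478 - 181)) = 1/(-53/9 + (-478 - 181)) = 1/(-53/9 - 659) = 1/(-5984/9) = -9/5984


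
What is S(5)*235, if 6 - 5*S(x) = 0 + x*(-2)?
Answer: 752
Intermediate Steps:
S(x) = 6/5 + 2*x/5 (S(x) = 6/5 - (0 + x*(-2))/5 = 6/5 - (0 - 2*x)/5 = 6/5 - (-2)*x/5 = 6/5 + 2*x/5)
S(5)*235 = (6/5 + (⅖)*5)*235 = (6/5 + 2)*235 = (16/5)*235 = 752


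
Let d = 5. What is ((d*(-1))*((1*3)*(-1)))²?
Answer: 225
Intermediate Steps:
((d*(-1))*((1*3)*(-1)))² = ((5*(-1))*((1*3)*(-1)))² = (-15*(-1))² = (-5*(-3))² = 15² = 225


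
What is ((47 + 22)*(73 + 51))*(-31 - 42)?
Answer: -624588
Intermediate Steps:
((47 + 22)*(73 + 51))*(-31 - 42) = (69*124)*(-73) = 8556*(-73) = -624588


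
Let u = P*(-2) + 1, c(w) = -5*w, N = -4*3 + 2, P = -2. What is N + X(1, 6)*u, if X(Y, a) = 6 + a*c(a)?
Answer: -880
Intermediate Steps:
N = -10 (N = -12 + 2 = -10)
X(Y, a) = 6 - 5*a**2 (X(Y, a) = 6 + a*(-5*a) = 6 - 5*a**2)
u = 5 (u = -2*(-2) + 1 = 4 + 1 = 5)
N + X(1, 6)*u = -10 + (6 - 5*6**2)*5 = -10 + (6 - 5*36)*5 = -10 + (6 - 180)*5 = -10 - 174*5 = -10 - 870 = -880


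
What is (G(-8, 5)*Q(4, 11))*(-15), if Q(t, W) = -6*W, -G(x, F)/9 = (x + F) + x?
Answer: 98010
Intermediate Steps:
G(x, F) = -18*x - 9*F (G(x, F) = -9*((x + F) + x) = -9*((F + x) + x) = -9*(F + 2*x) = -18*x - 9*F)
(G(-8, 5)*Q(4, 11))*(-15) = ((-18*(-8) - 9*5)*(-6*11))*(-15) = ((144 - 45)*(-66))*(-15) = (99*(-66))*(-15) = -6534*(-15) = 98010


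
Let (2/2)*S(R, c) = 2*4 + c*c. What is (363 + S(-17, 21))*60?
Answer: 48720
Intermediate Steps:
S(R, c) = 8 + c**2 (S(R, c) = 2*4 + c*c = 8 + c**2)
(363 + S(-17, 21))*60 = (363 + (8 + 21**2))*60 = (363 + (8 + 441))*60 = (363 + 449)*60 = 812*60 = 48720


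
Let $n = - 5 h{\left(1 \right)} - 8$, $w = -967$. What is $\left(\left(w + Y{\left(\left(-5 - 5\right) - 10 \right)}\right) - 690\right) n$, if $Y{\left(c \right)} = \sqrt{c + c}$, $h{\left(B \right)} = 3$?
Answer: $38111 - 46 i \sqrt{10} \approx 38111.0 - 145.46 i$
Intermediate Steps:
$Y{\left(c \right)} = \sqrt{2} \sqrt{c}$ ($Y{\left(c \right)} = \sqrt{2 c} = \sqrt{2} \sqrt{c}$)
$n = -23$ ($n = \left(-5\right) 3 - 8 = -15 - 8 = -23$)
$\left(\left(w + Y{\left(\left(-5 - 5\right) - 10 \right)}\right) - 690\right) n = \left(\left(-967 + \sqrt{2} \sqrt{\left(-5 - 5\right) - 10}\right) - 690\right) \left(-23\right) = \left(\left(-967 + \sqrt{2} \sqrt{-10 - 10}\right) - 690\right) \left(-23\right) = \left(\left(-967 + \sqrt{2} \sqrt{-20}\right) - 690\right) \left(-23\right) = \left(\left(-967 + \sqrt{2} \cdot 2 i \sqrt{5}\right) - 690\right) \left(-23\right) = \left(\left(-967 + 2 i \sqrt{10}\right) - 690\right) \left(-23\right) = \left(-1657 + 2 i \sqrt{10}\right) \left(-23\right) = 38111 - 46 i \sqrt{10}$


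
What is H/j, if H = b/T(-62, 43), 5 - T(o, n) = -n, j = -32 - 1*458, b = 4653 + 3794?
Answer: -8447/23520 ≈ -0.35914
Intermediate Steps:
b = 8447
j = -490 (j = -32 - 458 = -490)
T(o, n) = 5 + n (T(o, n) = 5 - (-1)*n = 5 + n)
H = 8447/48 (H = 8447/(5 + 43) = 8447/48 ≈ 175.98)
H/j = (8447/48)/(-490) = (8447/48)*(-1/490) = -8447/23520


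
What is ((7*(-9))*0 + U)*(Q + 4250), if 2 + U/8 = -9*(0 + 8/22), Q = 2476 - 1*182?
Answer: -3036416/11 ≈ -2.7604e+5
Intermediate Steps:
Q = 2294 (Q = 2476 - 182 = 2294)
U = -464/11 (U = -16 + 8*(-9*(0 + 8/22)) = -16 + 8*(-9*(0 + 8*(1/22))) = -16 + 8*(-9*(0 + 4/11)) = -16 + 8*(-9*4/11) = -16 + 8*(-36/11) = -16 - 288/11 = -464/11 ≈ -42.182)
((7*(-9))*0 + U)*(Q + 4250) = ((7*(-9))*0 - 464/11)*(2294 + 4250) = (-63*0 - 464/11)*6544 = (0 - 464/11)*6544 = -464/11*6544 = -3036416/11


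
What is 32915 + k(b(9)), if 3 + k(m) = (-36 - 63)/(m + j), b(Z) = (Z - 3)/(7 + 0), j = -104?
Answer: 23763157/722 ≈ 32913.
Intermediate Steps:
b(Z) = -3/7 + Z/7 (b(Z) = (-3 + Z)/7 = (-3 + Z)*(⅐) = -3/7 + Z/7)
k(m) = -3 - 99/(-104 + m) (k(m) = -3 + (-36 - 63)/(m - 104) = -3 - 99/(-104 + m))
32915 + k(b(9)) = 32915 + 3*(71 - (-3/7 + (⅐)*9))/(-104 + (-3/7 + (⅐)*9)) = 32915 + 3*(71 - (-3/7 + 9/7))/(-104 + (-3/7 + 9/7)) = 32915 + 3*(71 - 1*6/7)/(-104 + 6/7) = 32915 + 3*(71 - 6/7)/(-722/7) = 32915 + 3*(-7/722)*(491/7) = 32915 - 1473/722 = 23763157/722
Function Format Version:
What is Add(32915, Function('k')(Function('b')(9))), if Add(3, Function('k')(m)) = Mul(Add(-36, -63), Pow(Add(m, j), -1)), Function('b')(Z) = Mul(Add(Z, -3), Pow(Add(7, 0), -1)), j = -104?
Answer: Rational(23763157, 722) ≈ 32913.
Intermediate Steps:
Function('b')(Z) = Add(Rational(-3, 7), Mul(Rational(1, 7), Z)) (Function('b')(Z) = Mul(Add(-3, Z), Pow(7, -1)) = Mul(Add(-3, Z), Rational(1, 7)) = Add(Rational(-3, 7), Mul(Rational(1, 7), Z)))
Function('k')(m) = Add(-3, Mul(-99, Pow(Add(-104, m), -1))) (Function('k')(m) = Add(-3, Mul(Add(-36, -63), Pow(Add(m, -104), -1))) = Add(-3, Mul(-99, Pow(Add(-104, m), -1))))
Add(32915, Function('k')(Function('b')(9))) = Add(32915, Mul(3, Pow(Add(-104, Add(Rational(-3, 7), Mul(Rational(1, 7), 9))), -1), Add(71, Mul(-1, Add(Rational(-3, 7), Mul(Rational(1, 7), 9)))))) = Add(32915, Mul(3, Pow(Add(-104, Add(Rational(-3, 7), Rational(9, 7))), -1), Add(71, Mul(-1, Add(Rational(-3, 7), Rational(9, 7)))))) = Add(32915, Mul(3, Pow(Add(-104, Rational(6, 7)), -1), Add(71, Mul(-1, Rational(6, 7))))) = Add(32915, Mul(3, Pow(Rational(-722, 7), -1), Add(71, Rational(-6, 7)))) = Add(32915, Mul(3, Rational(-7, 722), Rational(491, 7))) = Add(32915, Rational(-1473, 722)) = Rational(23763157, 722)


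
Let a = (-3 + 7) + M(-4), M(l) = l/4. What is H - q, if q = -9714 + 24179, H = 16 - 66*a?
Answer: -14647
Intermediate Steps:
M(l) = l/4 (M(l) = l*(¼) = l/4)
a = 3 (a = (-3 + 7) + (¼)*(-4) = 4 - 1 = 3)
H = -182 (H = 16 - 66*3 = 16 - 198 = -182)
q = 14465
H - q = -182 - 1*14465 = -182 - 14465 = -14647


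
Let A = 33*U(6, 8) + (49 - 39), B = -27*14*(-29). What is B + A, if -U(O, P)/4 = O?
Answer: 10180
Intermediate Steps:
U(O, P) = -4*O
B = 10962 (B = -378*(-29) = 10962)
A = -782 (A = 33*(-4*6) + (49 - 39) = 33*(-24) + 10 = -792 + 10 = -782)
B + A = 10962 - 782 = 10180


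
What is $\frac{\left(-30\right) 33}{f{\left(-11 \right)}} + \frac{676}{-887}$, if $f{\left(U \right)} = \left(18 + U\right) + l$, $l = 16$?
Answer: $- \frac{893678}{20401} \approx -43.806$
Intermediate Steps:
$f{\left(U \right)} = 34 + U$ ($f{\left(U \right)} = \left(18 + U\right) + 16 = 34 + U$)
$\frac{\left(-30\right) 33}{f{\left(-11 \right)}} + \frac{676}{-887} = \frac{\left(-30\right) 33}{34 - 11} + \frac{676}{-887} = - \frac{990}{23} + 676 \left(- \frac{1}{887}\right) = \left(-990\right) \frac{1}{23} - \frac{676}{887} = - \frac{990}{23} - \frac{676}{887} = - \frac{893678}{20401}$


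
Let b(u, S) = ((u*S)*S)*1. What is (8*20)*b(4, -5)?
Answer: 16000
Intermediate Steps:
b(u, S) = u*S² (b(u, S) = ((S*u)*S)*1 = (u*S²)*1 = u*S²)
(8*20)*b(4, -5) = (8*20)*(4*(-5)²) = 160*(4*25) = 160*100 = 16000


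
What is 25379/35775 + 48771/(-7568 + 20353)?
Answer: 413850608/91476675 ≈ 4.5241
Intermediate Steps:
25379/35775 + 48771/(-7568 + 20353) = 25379*(1/35775) + 48771/12785 = 25379/35775 + 48771*(1/12785) = 25379/35775 + 48771/12785 = 413850608/91476675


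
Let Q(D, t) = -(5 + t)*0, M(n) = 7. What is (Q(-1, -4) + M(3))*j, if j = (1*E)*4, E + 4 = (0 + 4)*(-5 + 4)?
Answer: -224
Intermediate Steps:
E = -8 (E = -4 + (0 + 4)*(-5 + 4) = -4 + 4*(-1) = -4 - 4 = -8)
Q(D, t) = 0 (Q(D, t) = (-5 - t)*0 = 0)
j = -32 (j = (1*(-8))*4 = -8*4 = -32)
(Q(-1, -4) + M(3))*j = (0 + 7)*(-32) = 7*(-32) = -224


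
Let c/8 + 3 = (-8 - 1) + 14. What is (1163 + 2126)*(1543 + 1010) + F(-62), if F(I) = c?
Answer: 8396833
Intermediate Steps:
c = 16 (c = -24 + 8*((-8 - 1) + 14) = -24 + 8*(-9 + 14) = -24 + 8*5 = -24 + 40 = 16)
F(I) = 16
(1163 + 2126)*(1543 + 1010) + F(-62) = (1163 + 2126)*(1543 + 1010) + 16 = 3289*2553 + 16 = 8396817 + 16 = 8396833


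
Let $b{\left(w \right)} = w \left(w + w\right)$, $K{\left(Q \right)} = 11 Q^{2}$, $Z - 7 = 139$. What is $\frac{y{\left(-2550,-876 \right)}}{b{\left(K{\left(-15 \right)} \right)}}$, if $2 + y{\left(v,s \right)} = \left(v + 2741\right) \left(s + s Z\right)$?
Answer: $- \frac{12297727}{6125625} \approx -2.0076$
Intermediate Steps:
$Z = 146$ ($Z = 7 + 139 = 146$)
$y{\left(v,s \right)} = -2 + 147 s \left(2741 + v\right)$ ($y{\left(v,s \right)} = -2 + \left(v + 2741\right) \left(s + s 146\right) = -2 + \left(2741 + v\right) \left(s + 146 s\right) = -2 + \left(2741 + v\right) 147 s = -2 + 147 s \left(2741 + v\right)$)
$b{\left(w \right)} = 2 w^{2}$ ($b{\left(w \right)} = w 2 w = 2 w^{2}$)
$\frac{y{\left(-2550,-876 \right)}}{b{\left(K{\left(-15 \right)} \right)}} = \frac{-2 + 402927 \left(-876\right) + 147 \left(-876\right) \left(-2550\right)}{2 \left(11 \left(-15\right)^{2}\right)^{2}} = \frac{-2 - 352964052 + 328368600}{2 \left(11 \cdot 225\right)^{2}} = - \frac{24595454}{2 \cdot 2475^{2}} = - \frac{24595454}{2 \cdot 6125625} = - \frac{24595454}{12251250} = \left(-24595454\right) \frac{1}{12251250} = - \frac{12297727}{6125625}$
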